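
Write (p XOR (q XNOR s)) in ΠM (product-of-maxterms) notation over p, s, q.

ΠM(1, 2, 4, 7) = (p OR s OR NOT q) AND (p OR NOT s OR q) AND (NOT p OR s OR q) AND (NOT p OR NOT s OR NOT q)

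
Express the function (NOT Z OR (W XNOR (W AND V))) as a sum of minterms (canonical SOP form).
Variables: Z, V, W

Σm(0, 1, 2, 3, 4, 6, 7) = (NOT Z AND NOT V AND NOT W) OR (NOT Z AND NOT V AND W) OR (NOT Z AND V AND NOT W) OR (NOT Z AND V AND W) OR (Z AND NOT V AND NOT W) OR (Z AND V AND NOT W) OR (Z AND V AND W)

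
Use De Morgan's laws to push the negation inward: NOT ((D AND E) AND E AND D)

NOT (D AND E) OR NOT E OR NOT D
De Morgan's: NOT(AND of terms) = OR of negations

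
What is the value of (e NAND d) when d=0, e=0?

Substituting: (0 NAND 0)
= 1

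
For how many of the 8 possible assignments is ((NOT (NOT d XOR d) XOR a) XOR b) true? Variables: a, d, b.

Satisfying assignments: (0,0,1), (0,1,1), (1,0,0), (1,1,0)
Count: 4 out of 8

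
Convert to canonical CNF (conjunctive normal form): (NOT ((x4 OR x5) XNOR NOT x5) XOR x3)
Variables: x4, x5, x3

(x4 OR x5 OR NOT x3) AND (x4 OR NOT x5 OR NOT x3) AND (NOT x4 OR x5 OR x3) AND (NOT x4 OR NOT x5 OR NOT x3)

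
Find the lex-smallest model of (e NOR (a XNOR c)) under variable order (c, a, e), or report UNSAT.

c=0, a=1, e=0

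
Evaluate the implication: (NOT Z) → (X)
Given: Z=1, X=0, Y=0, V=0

Antecedent (NOT Z) = 0; consequent (X) = 0.
0 → 0 = 1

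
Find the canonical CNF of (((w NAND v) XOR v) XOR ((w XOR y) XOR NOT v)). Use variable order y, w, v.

(y OR w OR v) AND (y OR w OR NOT v) AND (y OR NOT w OR NOT v) AND (NOT y OR NOT w OR v)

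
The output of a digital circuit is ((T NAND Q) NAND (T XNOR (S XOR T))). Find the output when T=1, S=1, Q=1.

Substituting: ((1 NAND 1) NAND (1 XNOR (1 XOR 1)))
= 1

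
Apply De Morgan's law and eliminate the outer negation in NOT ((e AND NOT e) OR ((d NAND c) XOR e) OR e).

NOT (e AND NOT e) AND NOT ((d NAND c) XOR e) AND NOT e
De Morgan's: NOT(OR of terms) = AND of negations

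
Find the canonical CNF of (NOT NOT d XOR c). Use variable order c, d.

(c OR d) AND (NOT c OR NOT d)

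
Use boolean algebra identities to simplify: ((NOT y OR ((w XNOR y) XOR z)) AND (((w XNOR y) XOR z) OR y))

By distribution ((E OR v) AND (E OR NOT v) = E):
= ((w XNOR y) XOR z)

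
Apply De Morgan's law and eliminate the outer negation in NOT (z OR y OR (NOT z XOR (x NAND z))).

NOT z AND NOT y AND NOT (NOT z XOR (x NAND z))
De Morgan's: NOT(OR of terms) = AND of negations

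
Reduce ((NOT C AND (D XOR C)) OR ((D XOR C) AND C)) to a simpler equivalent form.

By distribution ((E AND v) OR (E AND NOT v) = E):
= (D XOR C)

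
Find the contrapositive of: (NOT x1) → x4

Contrapositive: NOT x4 → x1
Note: A statement and its contrapositive are logically equivalent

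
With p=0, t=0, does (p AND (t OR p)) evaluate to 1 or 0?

Substituting: (0 AND (0 OR 0))
= 0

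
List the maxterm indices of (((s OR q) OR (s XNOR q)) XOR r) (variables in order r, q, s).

ΠM(4, 5, 6, 7) = (NOT r OR q OR s) AND (NOT r OR q OR NOT s) AND (NOT r OR NOT q OR s) AND (NOT r OR NOT q OR NOT s)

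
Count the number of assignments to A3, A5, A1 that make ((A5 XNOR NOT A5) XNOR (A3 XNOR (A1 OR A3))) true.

Satisfying assignments: (0,0,1), (0,1,1)
Count: 2 out of 8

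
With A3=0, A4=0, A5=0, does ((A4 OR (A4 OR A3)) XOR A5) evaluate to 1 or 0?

Substituting: ((0 OR (0 OR 0)) XOR 0)
= 0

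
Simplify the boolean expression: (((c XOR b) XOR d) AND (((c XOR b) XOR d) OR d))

By absorption (E AND (E OR v) = E):
= ((c XOR b) XOR d)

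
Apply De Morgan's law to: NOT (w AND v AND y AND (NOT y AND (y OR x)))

NOT w OR NOT v OR NOT y OR NOT (NOT y AND (y OR x))
De Morgan's: NOT(AND of terms) = OR of negations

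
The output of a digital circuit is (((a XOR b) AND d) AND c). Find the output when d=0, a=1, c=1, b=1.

Substituting: (((1 XOR 1) AND 0) AND 1)
= 0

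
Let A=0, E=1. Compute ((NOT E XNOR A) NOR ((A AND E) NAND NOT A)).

Substituting: ((NOT 1 XNOR 0) NOR ((0 AND 1) NAND NOT 0))
= 0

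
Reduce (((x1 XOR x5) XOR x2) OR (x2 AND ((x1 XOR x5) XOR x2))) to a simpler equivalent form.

By absorption (E OR (E AND v) = E):
= ((x1 XOR x5) XOR x2)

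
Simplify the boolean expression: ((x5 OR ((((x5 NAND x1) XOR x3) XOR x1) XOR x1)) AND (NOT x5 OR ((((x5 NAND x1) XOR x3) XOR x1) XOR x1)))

By distribution ((E OR v) AND (E OR NOT v) = E) then XOR self-cancellation ((E XOR v) XOR v = E):
= ((x5 NAND x1) XOR x3)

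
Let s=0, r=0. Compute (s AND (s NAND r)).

Substituting: (0 AND (0 NAND 0))
= 0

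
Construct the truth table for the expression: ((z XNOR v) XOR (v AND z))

z | v | Output
--------------
0 | 0 | 1
0 | 1 | 0
1 | 0 | 0
1 | 1 | 0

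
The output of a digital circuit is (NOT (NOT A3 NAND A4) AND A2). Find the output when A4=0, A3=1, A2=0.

Substituting: (NOT (NOT 1 NAND 0) AND 0)
= 0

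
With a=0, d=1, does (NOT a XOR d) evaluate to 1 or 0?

Substituting: (NOT 0 XOR 1)
= 0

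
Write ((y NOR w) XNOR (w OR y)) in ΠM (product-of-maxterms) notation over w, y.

ΠM(0, 1, 2, 3) = (w OR y) AND (w OR NOT y) AND (NOT w OR y) AND (NOT w OR NOT y)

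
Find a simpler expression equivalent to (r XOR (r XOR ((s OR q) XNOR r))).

By XOR self-cancellation ((E XOR v) XOR v = E):
= ((s OR q) XNOR r)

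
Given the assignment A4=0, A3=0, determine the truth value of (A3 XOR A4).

Substituting: (0 XOR 0)
= 0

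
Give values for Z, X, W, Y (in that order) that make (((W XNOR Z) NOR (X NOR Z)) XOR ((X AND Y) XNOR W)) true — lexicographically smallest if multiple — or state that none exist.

Z=0, X=0, W=0, Y=0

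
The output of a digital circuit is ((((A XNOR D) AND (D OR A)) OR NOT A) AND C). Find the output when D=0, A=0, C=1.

Substituting: ((((0 XNOR 0) AND (0 OR 0)) OR NOT 0) AND 1)
= 1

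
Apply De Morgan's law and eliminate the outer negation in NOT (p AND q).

NOT p OR NOT q
De Morgan's: NOT(AND of terms) = OR of negations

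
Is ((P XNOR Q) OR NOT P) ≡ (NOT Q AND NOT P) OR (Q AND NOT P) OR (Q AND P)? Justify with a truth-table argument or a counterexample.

Yes, they are equivalent — the two output columns agree on all 4 assignments:
Q | P | Expression 1 | Expression 2
-----------------------------------
0 | 0 | 1 | 1
0 | 1 | 0 | 0
1 | 0 | 1 | 1
1 | 1 | 1 | 1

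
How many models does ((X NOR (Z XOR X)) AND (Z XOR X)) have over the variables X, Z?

No assignment satisfies the expression.
Count: 0 out of 4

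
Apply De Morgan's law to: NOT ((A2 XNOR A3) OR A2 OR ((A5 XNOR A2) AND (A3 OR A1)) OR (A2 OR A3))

NOT (A2 XNOR A3) AND NOT A2 AND NOT ((A5 XNOR A2) AND (A3 OR A1)) AND NOT (A2 OR A3)
De Morgan's: NOT(OR of terms) = AND of negations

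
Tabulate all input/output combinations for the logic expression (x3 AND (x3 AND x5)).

x3 | x5 | Output
----------------
0 | 0 | 0
0 | 1 | 0
1 | 0 | 0
1 | 1 | 1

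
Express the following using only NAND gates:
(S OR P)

((S NAND S) NAND (P NAND P))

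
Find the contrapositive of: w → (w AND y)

Contrapositive: NOT (w AND y) → NOT w
Note: A statement and its contrapositive are logically equivalent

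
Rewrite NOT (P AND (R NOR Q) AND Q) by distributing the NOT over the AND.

NOT P OR NOT (R NOR Q) OR NOT Q
De Morgan's: NOT(AND of terms) = OR of negations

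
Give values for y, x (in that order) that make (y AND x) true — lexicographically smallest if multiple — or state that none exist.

y=1, x=1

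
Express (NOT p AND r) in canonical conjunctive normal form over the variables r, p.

(r OR p) AND (r OR NOT p) AND (NOT r OR NOT p)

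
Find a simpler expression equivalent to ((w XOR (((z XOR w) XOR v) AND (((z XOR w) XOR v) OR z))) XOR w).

By XOR self-cancellation ((E XOR v) XOR v = E) then absorption (E AND (E OR v) = E):
= ((z XOR w) XOR v)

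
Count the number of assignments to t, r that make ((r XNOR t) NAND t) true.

Satisfying assignments: (0,0), (0,1), (1,0)
Count: 3 out of 4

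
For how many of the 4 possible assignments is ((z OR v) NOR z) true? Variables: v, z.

Satisfying assignments: (0,0)
Count: 1 out of 4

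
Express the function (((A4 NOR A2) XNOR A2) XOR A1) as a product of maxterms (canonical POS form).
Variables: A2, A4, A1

ΠM(0, 3, 4, 6) = (A2 OR A4 OR A1) AND (A2 OR NOT A4 OR NOT A1) AND (NOT A2 OR A4 OR A1) AND (NOT A2 OR NOT A4 OR A1)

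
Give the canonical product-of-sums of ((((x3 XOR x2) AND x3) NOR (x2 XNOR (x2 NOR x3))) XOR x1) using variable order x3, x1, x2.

ΠM(2, 3, 4, 7) = (x3 OR NOT x1 OR x2) AND (x3 OR NOT x1 OR NOT x2) AND (NOT x3 OR x1 OR x2) AND (NOT x3 OR NOT x1 OR NOT x2)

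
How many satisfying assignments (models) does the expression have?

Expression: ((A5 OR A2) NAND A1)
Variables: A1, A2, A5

Satisfying assignments: (0,0,0), (0,0,1), (0,1,0), (0,1,1), (1,0,0)
Count: 5 out of 8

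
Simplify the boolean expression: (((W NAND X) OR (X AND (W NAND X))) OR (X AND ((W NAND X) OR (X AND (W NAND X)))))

By absorption (E OR (E AND v) = E) then absorption (E OR (E AND v) = E):
= (W NAND X)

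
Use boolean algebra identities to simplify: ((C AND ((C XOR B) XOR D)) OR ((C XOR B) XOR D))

By absorption (E OR (E AND v) = E):
= ((C XOR B) XOR D)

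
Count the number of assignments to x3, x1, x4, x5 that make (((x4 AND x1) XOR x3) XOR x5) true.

Satisfying assignments: (0,0,0,1), (0,0,1,1), (0,1,0,1), (0,1,1,0), (1,0,0,0), (1,0,1,0), (1,1,0,0), (1,1,1,1)
Count: 8 out of 16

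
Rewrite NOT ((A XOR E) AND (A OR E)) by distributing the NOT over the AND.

NOT (A XOR E) OR NOT (A OR E)
De Morgan's: NOT(AND of terms) = OR of negations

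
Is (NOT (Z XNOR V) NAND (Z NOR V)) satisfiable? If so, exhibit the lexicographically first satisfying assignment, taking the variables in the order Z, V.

Z=0, V=0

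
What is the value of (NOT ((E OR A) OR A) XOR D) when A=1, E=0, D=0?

Substituting: (NOT ((0 OR 1) OR 1) XOR 0)
= 0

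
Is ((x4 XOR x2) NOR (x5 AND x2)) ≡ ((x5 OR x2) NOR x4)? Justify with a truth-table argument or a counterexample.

No. Counterexample: with x5=0, x4=1, x2=1, Expression 1 = 1 but Expression 2 = 0.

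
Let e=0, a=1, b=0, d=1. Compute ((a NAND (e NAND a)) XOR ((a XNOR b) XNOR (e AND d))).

Substituting: ((1 NAND (0 NAND 1)) XOR ((1 XNOR 0) XNOR (0 AND 1)))
= 1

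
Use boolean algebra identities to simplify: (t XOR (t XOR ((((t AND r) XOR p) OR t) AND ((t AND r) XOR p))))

By XOR self-cancellation ((E XOR v) XOR v = E) then absorption (E AND (E OR v) = E):
= ((t AND r) XOR p)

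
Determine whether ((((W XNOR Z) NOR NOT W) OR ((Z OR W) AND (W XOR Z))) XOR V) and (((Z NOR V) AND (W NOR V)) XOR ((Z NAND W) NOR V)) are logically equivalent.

No. Counterexample: with V=0, Z=0, W=0, Expression 1 = 0 but Expression 2 = 1.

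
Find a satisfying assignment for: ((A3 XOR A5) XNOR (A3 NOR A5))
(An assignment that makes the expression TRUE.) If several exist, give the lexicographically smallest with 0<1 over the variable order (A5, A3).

A5=1, A3=1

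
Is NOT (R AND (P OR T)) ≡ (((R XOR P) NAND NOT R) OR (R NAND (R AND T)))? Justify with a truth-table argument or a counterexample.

No. Counterexample: with T=0, R=1, P=1, Expression 1 = 0 but Expression 2 = 1.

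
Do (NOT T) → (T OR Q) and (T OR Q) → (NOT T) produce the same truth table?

No, Converse is not equivalent to original (counterexample: S=0, Q=0, T=0)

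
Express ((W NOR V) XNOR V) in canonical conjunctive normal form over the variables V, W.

(V OR W) AND (NOT V OR W) AND (NOT V OR NOT W)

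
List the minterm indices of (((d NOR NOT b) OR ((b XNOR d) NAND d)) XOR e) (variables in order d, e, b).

Σm(0, 1, 4, 7) = (NOT d AND NOT e AND NOT b) OR (NOT d AND NOT e AND b) OR (d AND NOT e AND NOT b) OR (d AND e AND b)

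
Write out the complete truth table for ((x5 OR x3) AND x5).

x5 | x3 | Output
----------------
0 | 0 | 0
0 | 1 | 0
1 | 0 | 1
1 | 1 | 1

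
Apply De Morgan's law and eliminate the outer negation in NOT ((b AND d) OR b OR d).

NOT (b AND d) AND NOT b AND NOT d
De Morgan's: NOT(OR of terms) = AND of negations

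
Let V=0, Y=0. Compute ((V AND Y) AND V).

Substituting: ((0 AND 0) AND 0)
= 0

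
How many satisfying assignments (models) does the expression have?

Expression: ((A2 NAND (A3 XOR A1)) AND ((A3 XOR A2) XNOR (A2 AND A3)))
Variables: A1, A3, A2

Satisfying assignments: (0,0,0), (1,0,0)
Count: 2 out of 8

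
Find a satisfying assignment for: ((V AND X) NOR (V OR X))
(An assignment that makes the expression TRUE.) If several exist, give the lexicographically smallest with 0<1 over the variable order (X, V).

X=0, V=0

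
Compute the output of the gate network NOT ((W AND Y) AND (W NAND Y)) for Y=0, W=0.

Substituting: NOT ((0 AND 0) AND (0 NAND 0))
= 1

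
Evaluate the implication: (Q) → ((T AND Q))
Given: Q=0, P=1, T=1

Antecedent (Q) = 0; consequent ((T AND Q)) = 0.
0 → 0 = 1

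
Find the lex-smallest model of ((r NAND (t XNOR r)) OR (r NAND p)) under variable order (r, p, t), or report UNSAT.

r=0, p=0, t=0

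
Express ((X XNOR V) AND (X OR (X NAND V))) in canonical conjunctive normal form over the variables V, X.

(V OR NOT X) AND (NOT V OR X)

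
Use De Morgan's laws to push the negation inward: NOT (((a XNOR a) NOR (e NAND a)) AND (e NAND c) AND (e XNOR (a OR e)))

NOT ((a XNOR a) NOR (e NAND a)) OR NOT (e NAND c) OR NOT (e XNOR (a OR e))
De Morgan's: NOT(AND of terms) = OR of negations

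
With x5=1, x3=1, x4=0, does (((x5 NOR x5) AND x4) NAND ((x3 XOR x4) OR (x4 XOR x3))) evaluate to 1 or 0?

Substituting: (((1 NOR 1) AND 0) NAND ((1 XOR 0) OR (0 XOR 1)))
= 1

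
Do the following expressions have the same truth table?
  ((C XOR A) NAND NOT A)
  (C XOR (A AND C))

No. Counterexample: with C=0, A=0, Expression 1 = 1 but Expression 2 = 0.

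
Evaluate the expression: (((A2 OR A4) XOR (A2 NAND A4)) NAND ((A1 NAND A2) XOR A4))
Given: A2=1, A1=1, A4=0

Substituting: (((1 OR 0) XOR (1 NAND 0)) NAND ((1 NAND 1) XOR 0))
= 1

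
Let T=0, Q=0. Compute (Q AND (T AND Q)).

Substituting: (0 AND (0 AND 0))
= 0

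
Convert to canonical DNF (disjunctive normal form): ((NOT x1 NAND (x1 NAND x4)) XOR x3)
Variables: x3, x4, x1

(NOT x3 AND NOT x4 AND x1) OR (NOT x3 AND x4 AND x1) OR (x3 AND NOT x4 AND NOT x1) OR (x3 AND x4 AND NOT x1)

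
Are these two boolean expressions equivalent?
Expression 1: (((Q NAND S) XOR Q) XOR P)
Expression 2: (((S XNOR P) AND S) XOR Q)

No. Counterexample: with S=0, Q=0, P=0, Expression 1 = 1 but Expression 2 = 0.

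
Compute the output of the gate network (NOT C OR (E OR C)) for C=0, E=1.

Substituting: (NOT 0 OR (1 OR 0))
= 1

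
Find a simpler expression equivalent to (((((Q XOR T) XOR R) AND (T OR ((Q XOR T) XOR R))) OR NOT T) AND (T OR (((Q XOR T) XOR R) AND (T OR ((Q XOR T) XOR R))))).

By distribution ((E OR v) AND (E OR NOT v) = E) then absorption (E AND (E OR v) = E):
= ((Q XOR T) XOR R)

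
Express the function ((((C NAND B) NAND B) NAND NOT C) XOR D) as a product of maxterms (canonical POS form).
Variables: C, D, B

ΠM(0, 3, 6, 7) = (C OR D OR B) AND (C OR NOT D OR NOT B) AND (NOT C OR NOT D OR B) AND (NOT C OR NOT D OR NOT B)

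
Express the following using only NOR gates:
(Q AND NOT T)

((Q NOR Q) NOR ((T NOR T) NOR (T NOR T)))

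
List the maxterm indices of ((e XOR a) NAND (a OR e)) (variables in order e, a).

ΠM(1, 2) = (e OR NOT a) AND (NOT e OR a)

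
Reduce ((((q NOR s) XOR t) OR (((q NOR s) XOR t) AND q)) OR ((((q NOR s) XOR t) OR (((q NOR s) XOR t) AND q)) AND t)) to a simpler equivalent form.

By absorption (E OR (E AND v) = E) then absorption (E OR (E AND v) = E):
= ((q NOR s) XOR t)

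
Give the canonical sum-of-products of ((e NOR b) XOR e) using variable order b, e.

Σm(0, 1, 3) = (NOT b AND NOT e) OR (NOT b AND e) OR (b AND e)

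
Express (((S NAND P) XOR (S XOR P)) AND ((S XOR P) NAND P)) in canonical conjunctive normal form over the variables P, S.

(P OR NOT S) AND (NOT P OR S) AND (NOT P OR NOT S)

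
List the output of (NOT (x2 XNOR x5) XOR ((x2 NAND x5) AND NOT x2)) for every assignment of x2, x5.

x2 | x5 | Output
----------------
0 | 0 | 1
0 | 1 | 0
1 | 0 | 1
1 | 1 | 0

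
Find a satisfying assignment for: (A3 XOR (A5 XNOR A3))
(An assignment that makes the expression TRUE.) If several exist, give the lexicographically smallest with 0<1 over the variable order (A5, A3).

A5=0, A3=0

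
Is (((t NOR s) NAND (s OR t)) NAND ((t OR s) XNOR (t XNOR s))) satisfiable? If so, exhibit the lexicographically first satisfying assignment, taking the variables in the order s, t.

s=0, t=0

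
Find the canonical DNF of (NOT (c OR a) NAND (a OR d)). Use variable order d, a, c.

(NOT d AND NOT a AND NOT c) OR (NOT d AND NOT a AND c) OR (NOT d AND a AND NOT c) OR (NOT d AND a AND c) OR (d AND NOT a AND c) OR (d AND a AND NOT c) OR (d AND a AND c)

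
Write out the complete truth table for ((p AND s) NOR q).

p | q | s | Output
------------------
0 | 0 | 0 | 1
0 | 0 | 1 | 1
0 | 1 | 0 | 0
0 | 1 | 1 | 0
1 | 0 | 0 | 1
1 | 0 | 1 | 0
1 | 1 | 0 | 0
1 | 1 | 1 | 0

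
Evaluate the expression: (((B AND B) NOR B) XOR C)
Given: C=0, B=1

Substituting: (((1 AND 1) NOR 1) XOR 0)
= 0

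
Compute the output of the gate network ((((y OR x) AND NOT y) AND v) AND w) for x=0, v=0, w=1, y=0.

Substituting: ((((0 OR 0) AND NOT 0) AND 0) AND 1)
= 0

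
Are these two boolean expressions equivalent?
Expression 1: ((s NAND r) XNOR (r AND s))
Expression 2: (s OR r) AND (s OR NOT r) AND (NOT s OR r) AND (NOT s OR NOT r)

Yes, they are equivalent — the two output columns agree on all 4 assignments:
s | r | Expression 1 | Expression 2
-----------------------------------
0 | 0 | 0 | 0
0 | 1 | 0 | 0
1 | 0 | 0 | 0
1 | 1 | 0 | 0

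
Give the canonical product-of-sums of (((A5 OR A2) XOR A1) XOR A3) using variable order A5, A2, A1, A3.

ΠM(0, 3, 5, 6, 9, 10, 13, 14) = (A5 OR A2 OR A1 OR A3) AND (A5 OR A2 OR NOT A1 OR NOT A3) AND (A5 OR NOT A2 OR A1 OR NOT A3) AND (A5 OR NOT A2 OR NOT A1 OR A3) AND (NOT A5 OR A2 OR A1 OR NOT A3) AND (NOT A5 OR A2 OR NOT A1 OR A3) AND (NOT A5 OR NOT A2 OR A1 OR NOT A3) AND (NOT A5 OR NOT A2 OR NOT A1 OR A3)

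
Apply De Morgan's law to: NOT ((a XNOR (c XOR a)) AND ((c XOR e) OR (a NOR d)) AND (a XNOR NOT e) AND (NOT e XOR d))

NOT (a XNOR (c XOR a)) OR NOT ((c XOR e) OR (a NOR d)) OR NOT (a XNOR NOT e) OR NOT (NOT e XOR d)
De Morgan's: NOT(AND of terms) = OR of negations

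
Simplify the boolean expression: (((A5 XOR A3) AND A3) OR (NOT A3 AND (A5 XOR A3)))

By distribution ((E AND v) OR (E AND NOT v) = E):
= (A5 XOR A3)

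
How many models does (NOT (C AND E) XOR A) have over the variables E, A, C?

Satisfying assignments: (0,0,0), (0,0,1), (1,0,0), (1,1,1)
Count: 4 out of 8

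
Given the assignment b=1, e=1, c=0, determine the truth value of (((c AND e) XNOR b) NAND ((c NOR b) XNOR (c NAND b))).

Substituting: (((0 AND 1) XNOR 1) NAND ((0 NOR 1) XNOR (0 NAND 1)))
= 1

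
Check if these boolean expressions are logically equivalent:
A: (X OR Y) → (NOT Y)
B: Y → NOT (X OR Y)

Yes, Contrapositive is always equivalent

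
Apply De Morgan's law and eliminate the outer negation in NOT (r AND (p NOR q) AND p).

NOT r OR NOT (p NOR q) OR NOT p
De Morgan's: NOT(AND of terms) = OR of negations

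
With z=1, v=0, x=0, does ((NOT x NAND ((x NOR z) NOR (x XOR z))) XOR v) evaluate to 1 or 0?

Substituting: ((NOT 0 NAND ((0 NOR 1) NOR (0 XOR 1))) XOR 0)
= 1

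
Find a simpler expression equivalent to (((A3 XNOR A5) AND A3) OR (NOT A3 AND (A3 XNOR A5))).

By distribution ((E AND v) OR (E AND NOT v) = E):
= (A3 XNOR A5)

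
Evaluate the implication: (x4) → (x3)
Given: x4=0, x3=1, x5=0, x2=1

Antecedent (x4) = 0; consequent (x3) = 1.
0 → 1 = 1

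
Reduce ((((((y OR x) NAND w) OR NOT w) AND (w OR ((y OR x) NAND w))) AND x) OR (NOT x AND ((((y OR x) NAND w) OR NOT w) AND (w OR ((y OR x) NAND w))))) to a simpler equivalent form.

By distribution ((E AND v) OR (E AND NOT v) = E) then distribution ((E OR v) AND (E OR NOT v) = E):
= ((y OR x) NAND w)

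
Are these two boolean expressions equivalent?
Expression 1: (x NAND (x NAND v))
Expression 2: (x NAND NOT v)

Yes, they are equivalent — the two output columns agree on all 4 assignments:
v | x | Expression 1 | Expression 2
-----------------------------------
0 | 0 | 1 | 1
0 | 1 | 0 | 0
1 | 0 | 1 | 1
1 | 1 | 1 | 1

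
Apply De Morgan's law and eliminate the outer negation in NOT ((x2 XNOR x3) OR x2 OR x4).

NOT (x2 XNOR x3) AND NOT x2 AND NOT x4
De Morgan's: NOT(OR of terms) = AND of negations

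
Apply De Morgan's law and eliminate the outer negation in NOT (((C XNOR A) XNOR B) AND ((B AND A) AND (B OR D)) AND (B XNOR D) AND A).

NOT ((C XNOR A) XNOR B) OR NOT ((B AND A) AND (B OR D)) OR NOT (B XNOR D) OR NOT A
De Morgan's: NOT(AND of terms) = OR of negations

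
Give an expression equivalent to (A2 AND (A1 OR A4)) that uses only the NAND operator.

((A2 NAND ((A1 NAND A1) NAND (A4 NAND A4))) NAND (A2 NAND ((A1 NAND A1) NAND (A4 NAND A4))))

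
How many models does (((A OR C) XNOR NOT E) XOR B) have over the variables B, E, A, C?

Satisfying assignments: (0,0,0,1), (0,0,1,0), (0,0,1,1), (0,1,0,0), (1,0,0,0), (1,1,0,1), (1,1,1,0), (1,1,1,1)
Count: 8 out of 16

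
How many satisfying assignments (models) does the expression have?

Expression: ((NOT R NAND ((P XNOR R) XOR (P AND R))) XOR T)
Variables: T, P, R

Satisfying assignments: (0,0,1), (0,1,0), (0,1,1), (1,0,0)
Count: 4 out of 8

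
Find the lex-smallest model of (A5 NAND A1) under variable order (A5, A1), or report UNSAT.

A5=0, A1=0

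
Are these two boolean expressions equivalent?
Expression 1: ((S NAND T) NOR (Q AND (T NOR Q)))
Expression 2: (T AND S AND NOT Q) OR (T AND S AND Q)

Yes, they are equivalent — the two output columns agree on all 8 assignments:
T | S | Q | Expression 1 | Expression 2
---------------------------------------
0 | 0 | 0 | 0 | 0
0 | 0 | 1 | 0 | 0
0 | 1 | 0 | 0 | 0
0 | 1 | 1 | 0 | 0
1 | 0 | 0 | 0 | 0
1 | 0 | 1 | 0 | 0
1 | 1 | 0 | 1 | 1
1 | 1 | 1 | 1 | 1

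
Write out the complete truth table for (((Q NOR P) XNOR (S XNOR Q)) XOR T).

P | S | T | Q | Output
----------------------
0 | 0 | 0 | 0 | 1
0 | 0 | 0 | 1 | 1
0 | 0 | 1 | 0 | 0
0 | 0 | 1 | 1 | 0
0 | 1 | 0 | 0 | 0
0 | 1 | 0 | 1 | 0
0 | 1 | 1 | 0 | 1
0 | 1 | 1 | 1 | 1
1 | 0 | 0 | 0 | 0
1 | 0 | 0 | 1 | 1
1 | 0 | 1 | 0 | 1
1 | 0 | 1 | 1 | 0
1 | 1 | 0 | 0 | 1
1 | 1 | 0 | 1 | 0
1 | 1 | 1 | 0 | 0
1 | 1 | 1 | 1 | 1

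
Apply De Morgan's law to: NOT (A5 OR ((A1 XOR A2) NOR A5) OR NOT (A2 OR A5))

NOT A5 AND NOT ((A1 XOR A2) NOR A5) AND (A2 OR A5)
De Morgan's: NOT(OR of terms) = AND of negations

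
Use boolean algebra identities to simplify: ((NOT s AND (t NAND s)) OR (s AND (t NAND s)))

By distribution ((E AND v) OR (E AND NOT v) = E):
= (t NAND s)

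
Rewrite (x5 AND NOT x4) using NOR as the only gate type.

((x5 NOR x5) NOR ((x4 NOR x4) NOR (x4 NOR x4)))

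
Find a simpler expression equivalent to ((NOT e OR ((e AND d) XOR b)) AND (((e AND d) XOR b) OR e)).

By distribution ((E OR v) AND (E OR NOT v) = E):
= ((e AND d) XOR b)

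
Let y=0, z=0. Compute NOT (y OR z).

Substituting: NOT (0 OR 0)
= 1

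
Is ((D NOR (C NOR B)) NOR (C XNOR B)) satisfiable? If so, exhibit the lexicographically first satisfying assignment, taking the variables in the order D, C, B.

D=1, C=0, B=1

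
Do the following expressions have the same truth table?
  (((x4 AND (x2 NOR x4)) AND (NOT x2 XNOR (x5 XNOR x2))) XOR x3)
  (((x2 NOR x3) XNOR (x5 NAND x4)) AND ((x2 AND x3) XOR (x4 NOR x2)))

No. Counterexample: with x4=0, x3=0, x5=0, x2=0, Expression 1 = 0 but Expression 2 = 1.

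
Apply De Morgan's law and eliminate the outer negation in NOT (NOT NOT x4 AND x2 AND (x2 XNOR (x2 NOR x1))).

NOT x4 OR NOT x2 OR NOT (x2 XNOR (x2 NOR x1))
De Morgan's: NOT(AND of terms) = OR of negations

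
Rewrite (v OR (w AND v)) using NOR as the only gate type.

((v NOR ((w NOR w) NOR (v NOR v))) NOR (v NOR ((w NOR w) NOR (v NOR v))))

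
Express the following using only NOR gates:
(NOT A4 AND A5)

(((A4 NOR A4) NOR (A4 NOR A4)) NOR (A5 NOR A5))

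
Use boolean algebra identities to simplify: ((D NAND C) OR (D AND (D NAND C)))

By absorption (E OR (E AND v) = E):
= (D NAND C)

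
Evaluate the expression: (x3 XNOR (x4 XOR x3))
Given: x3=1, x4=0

Substituting: (1 XNOR (0 XOR 1))
= 1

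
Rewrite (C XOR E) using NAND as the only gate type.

((C NAND (C NAND E)) NAND (E NAND (C NAND E)))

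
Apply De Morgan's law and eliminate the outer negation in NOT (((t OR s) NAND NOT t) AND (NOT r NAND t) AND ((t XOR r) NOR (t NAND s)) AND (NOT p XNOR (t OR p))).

NOT ((t OR s) NAND NOT t) OR NOT (NOT r NAND t) OR NOT ((t XOR r) NOR (t NAND s)) OR NOT (NOT p XNOR (t OR p))
De Morgan's: NOT(AND of terms) = OR of negations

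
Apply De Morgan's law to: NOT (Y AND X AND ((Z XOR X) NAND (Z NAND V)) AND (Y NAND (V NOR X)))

NOT Y OR NOT X OR NOT ((Z XOR X) NAND (Z NAND V)) OR NOT (Y NAND (V NOR X))
De Morgan's: NOT(AND of terms) = OR of negations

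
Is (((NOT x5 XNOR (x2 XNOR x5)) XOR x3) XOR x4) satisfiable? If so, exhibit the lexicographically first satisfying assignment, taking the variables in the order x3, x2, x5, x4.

x3=0, x2=0, x5=0, x4=0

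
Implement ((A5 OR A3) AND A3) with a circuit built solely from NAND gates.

((((A5 NAND A5) NAND (A3 NAND A3)) NAND A3) NAND (((A5 NAND A5) NAND (A3 NAND A3)) NAND A3))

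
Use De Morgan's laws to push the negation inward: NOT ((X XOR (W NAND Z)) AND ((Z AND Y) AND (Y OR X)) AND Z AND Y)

NOT (X XOR (W NAND Z)) OR NOT ((Z AND Y) AND (Y OR X)) OR NOT Z OR NOT Y
De Morgan's: NOT(AND of terms) = OR of negations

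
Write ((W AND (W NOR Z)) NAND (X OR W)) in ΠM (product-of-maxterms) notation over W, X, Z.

ΠM() = TRUE (no maxterms)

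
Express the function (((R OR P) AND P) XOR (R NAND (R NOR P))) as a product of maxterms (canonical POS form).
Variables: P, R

ΠM(2, 3) = (NOT P OR R) AND (NOT P OR NOT R)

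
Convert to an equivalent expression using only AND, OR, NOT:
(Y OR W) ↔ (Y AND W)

((Y OR W) AND (Y AND W)) OR (NOT (Y OR W) AND NOT (Y AND W))
(Biconditional = both true or both false)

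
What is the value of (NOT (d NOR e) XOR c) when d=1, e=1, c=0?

Substituting: (NOT (1 NOR 1) XOR 0)
= 1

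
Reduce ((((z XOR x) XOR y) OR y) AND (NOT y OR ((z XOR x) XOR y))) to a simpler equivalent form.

By distribution ((E OR v) AND (E OR NOT v) = E):
= ((z XOR x) XOR y)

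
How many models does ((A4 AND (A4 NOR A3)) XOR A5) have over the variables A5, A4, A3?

Satisfying assignments: (1,0,0), (1,0,1), (1,1,0), (1,1,1)
Count: 4 out of 8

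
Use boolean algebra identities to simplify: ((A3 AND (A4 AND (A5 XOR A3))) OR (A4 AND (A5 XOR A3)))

By absorption (E OR (E AND v) = E):
= (A4 AND (A5 XOR A3))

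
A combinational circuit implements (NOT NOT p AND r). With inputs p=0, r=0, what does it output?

Substituting: (NOT NOT 0 AND 0)
= 0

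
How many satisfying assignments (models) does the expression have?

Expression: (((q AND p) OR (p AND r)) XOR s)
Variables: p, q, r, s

Satisfying assignments: (0,0,0,1), (0,0,1,1), (0,1,0,1), (0,1,1,1), (1,0,0,1), (1,0,1,0), (1,1,0,0), (1,1,1,0)
Count: 8 out of 16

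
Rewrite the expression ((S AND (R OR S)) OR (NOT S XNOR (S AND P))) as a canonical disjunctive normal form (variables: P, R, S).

(NOT P AND NOT R AND S) OR (NOT P AND R AND S) OR (P AND NOT R AND S) OR (P AND R AND S)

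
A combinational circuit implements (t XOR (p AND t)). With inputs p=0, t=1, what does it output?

Substituting: (1 XOR (0 AND 1))
= 1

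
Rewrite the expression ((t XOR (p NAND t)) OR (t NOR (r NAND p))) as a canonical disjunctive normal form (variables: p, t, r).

(NOT p AND NOT t AND NOT r) OR (NOT p AND NOT t AND r) OR (p AND NOT t AND NOT r) OR (p AND NOT t AND r) OR (p AND t AND NOT r) OR (p AND t AND r)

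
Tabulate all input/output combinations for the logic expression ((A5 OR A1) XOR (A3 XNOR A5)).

A5 | A3 | A1 | Output
---------------------
0 | 0 | 0 | 1
0 | 0 | 1 | 0
0 | 1 | 0 | 0
0 | 1 | 1 | 1
1 | 0 | 0 | 1
1 | 0 | 1 | 1
1 | 1 | 0 | 0
1 | 1 | 1 | 0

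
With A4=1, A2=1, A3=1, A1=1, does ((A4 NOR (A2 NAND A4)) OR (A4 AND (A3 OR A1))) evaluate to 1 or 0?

Substituting: ((1 NOR (1 NAND 1)) OR (1 AND (1 OR 1)))
= 1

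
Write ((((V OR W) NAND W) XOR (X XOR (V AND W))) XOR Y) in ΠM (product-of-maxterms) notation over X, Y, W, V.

ΠM(2, 4, 5, 7, 8, 9, 11, 14) = (X OR Y OR NOT W OR V) AND (X OR NOT Y OR W OR V) AND (X OR NOT Y OR W OR NOT V) AND (X OR NOT Y OR NOT W OR NOT V) AND (NOT X OR Y OR W OR V) AND (NOT X OR Y OR W OR NOT V) AND (NOT X OR Y OR NOT W OR NOT V) AND (NOT X OR NOT Y OR NOT W OR V)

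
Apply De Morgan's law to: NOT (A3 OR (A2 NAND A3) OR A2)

NOT A3 AND NOT (A2 NAND A3) AND NOT A2
De Morgan's: NOT(OR of terms) = AND of negations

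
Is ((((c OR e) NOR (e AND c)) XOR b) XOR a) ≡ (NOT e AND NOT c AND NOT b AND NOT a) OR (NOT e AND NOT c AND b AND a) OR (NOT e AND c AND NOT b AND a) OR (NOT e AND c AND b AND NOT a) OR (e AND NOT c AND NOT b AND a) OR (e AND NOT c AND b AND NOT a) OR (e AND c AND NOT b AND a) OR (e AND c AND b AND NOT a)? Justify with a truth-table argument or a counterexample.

Yes, they are equivalent — the two output columns agree on all 16 assignments:
e | c | b | a | Expression 1 | Expression 2
-------------------------------------------
0 | 0 | 0 | 0 | 1 | 1
0 | 0 | 0 | 1 | 0 | 0
0 | 0 | 1 | 0 | 0 | 0
0 | 0 | 1 | 1 | 1 | 1
0 | 1 | 0 | 0 | 0 | 0
0 | 1 | 0 | 1 | 1 | 1
0 | 1 | 1 | 0 | 1 | 1
0 | 1 | 1 | 1 | 0 | 0
1 | 0 | 0 | 0 | 0 | 0
1 | 0 | 0 | 1 | 1 | 1
1 | 0 | 1 | 0 | 1 | 1
1 | 0 | 1 | 1 | 0 | 0
1 | 1 | 0 | 0 | 0 | 0
1 | 1 | 0 | 1 | 1 | 1
1 | 1 | 1 | 0 | 1 | 1
1 | 1 | 1 | 1 | 0 | 0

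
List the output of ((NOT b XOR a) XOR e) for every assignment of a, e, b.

a | e | b | Output
------------------
0 | 0 | 0 | 1
0 | 0 | 1 | 0
0 | 1 | 0 | 0
0 | 1 | 1 | 1
1 | 0 | 0 | 0
1 | 0 | 1 | 1
1 | 1 | 0 | 1
1 | 1 | 1 | 0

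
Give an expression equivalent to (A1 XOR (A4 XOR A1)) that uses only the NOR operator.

((((A1 NOR ((((A4 NOR A1) NOR (A4 NOR A1)) NOR ((A4 NOR A1) NOR (A4 NOR A1))) NOR ((((A4 NOR A4) NOR (A1 NOR A1)) NOR ((A4 NOR A4) NOR (A1 NOR A1))) NOR (((A4 NOR A4) NOR (A1 NOR A1)) NOR ((A4 NOR A4) NOR (A1 NOR A1)))))) NOR (A1 NOR ((((A4 NOR A1) NOR (A4 NOR A1)) NOR ((A4 NOR A1) NOR (A4 NOR A1))) NOR ((((A4 NOR A4) NOR (A1 NOR A1)) NOR ((A4 NOR A4) NOR (A1 NOR A1))) NOR (((A4 NOR A4) NOR (A1 NOR A1)) NOR ((A4 NOR A4) NOR (A1 NOR A1))))))) NOR ((A1 NOR ((((A4 NOR A1) NOR (A4 NOR A1)) NOR ((A4 NOR A1) NOR (A4 NOR A1))) NOR ((((A4 NOR A4) NOR (A1 NOR A1)) NOR ((A4 NOR A4) NOR (A1 NOR A1))) NOR (((A4 NOR A4) NOR (A1 NOR A1)) NOR ((A4 NOR A4) NOR (A1 NOR A1)))))) NOR (A1 NOR ((((A4 NOR A1) NOR (A4 NOR A1)) NOR ((A4 NOR A1) NOR (A4 NOR A1))) NOR ((((A4 NOR A4) NOR (A1 NOR A1)) NOR ((A4 NOR A4) NOR (A1 NOR A1))) NOR (((A4 NOR A4) NOR (A1 NOR A1)) NOR ((A4 NOR A4) NOR (A1 NOR A1)))))))) NOR ((((A1 NOR A1) NOR (((((A4 NOR A1) NOR (A4 NOR A1)) NOR ((A4 NOR A1) NOR (A4 NOR A1))) NOR ((((A4 NOR A4) NOR (A1 NOR A1)) NOR ((A4 NOR A4) NOR (A1 NOR A1))) NOR (((A4 NOR A4) NOR (A1 NOR A1)) NOR ((A4 NOR A4) NOR (A1 NOR A1))))) NOR ((((A4 NOR A1) NOR (A4 NOR A1)) NOR ((A4 NOR A1) NOR (A4 NOR A1))) NOR ((((A4 NOR A4) NOR (A1 NOR A1)) NOR ((A4 NOR A4) NOR (A1 NOR A1))) NOR (((A4 NOR A4) NOR (A1 NOR A1)) NOR ((A4 NOR A4) NOR (A1 NOR A1))))))) NOR ((A1 NOR A1) NOR (((((A4 NOR A1) NOR (A4 NOR A1)) NOR ((A4 NOR A1) NOR (A4 NOR A1))) NOR ((((A4 NOR A4) NOR (A1 NOR A1)) NOR ((A4 NOR A4) NOR (A1 NOR A1))) NOR (((A4 NOR A4) NOR (A1 NOR A1)) NOR ((A4 NOR A4) NOR (A1 NOR A1))))) NOR ((((A4 NOR A1) NOR (A4 NOR A1)) NOR ((A4 NOR A1) NOR (A4 NOR A1))) NOR ((((A4 NOR A4) NOR (A1 NOR A1)) NOR ((A4 NOR A4) NOR (A1 NOR A1))) NOR (((A4 NOR A4) NOR (A1 NOR A1)) NOR ((A4 NOR A4) NOR (A1 NOR A1)))))))) NOR (((A1 NOR A1) NOR (((((A4 NOR A1) NOR (A4 NOR A1)) NOR ((A4 NOR A1) NOR (A4 NOR A1))) NOR ((((A4 NOR A4) NOR (A1 NOR A1)) NOR ((A4 NOR A4) NOR (A1 NOR A1))) NOR (((A4 NOR A4) NOR (A1 NOR A1)) NOR ((A4 NOR A4) NOR (A1 NOR A1))))) NOR ((((A4 NOR A1) NOR (A4 NOR A1)) NOR ((A4 NOR A1) NOR (A4 NOR A1))) NOR ((((A4 NOR A4) NOR (A1 NOR A1)) NOR ((A4 NOR A4) NOR (A1 NOR A1))) NOR (((A4 NOR A4) NOR (A1 NOR A1)) NOR ((A4 NOR A4) NOR (A1 NOR A1))))))) NOR ((A1 NOR A1) NOR (((((A4 NOR A1) NOR (A4 NOR A1)) NOR ((A4 NOR A1) NOR (A4 NOR A1))) NOR ((((A4 NOR A4) NOR (A1 NOR A1)) NOR ((A4 NOR A4) NOR (A1 NOR A1))) NOR (((A4 NOR A4) NOR (A1 NOR A1)) NOR ((A4 NOR A4) NOR (A1 NOR A1))))) NOR ((((A4 NOR A1) NOR (A4 NOR A1)) NOR ((A4 NOR A1) NOR (A4 NOR A1))) NOR ((((A4 NOR A4) NOR (A1 NOR A1)) NOR ((A4 NOR A4) NOR (A1 NOR A1))) NOR (((A4 NOR A4) NOR (A1 NOR A1)) NOR ((A4 NOR A4) NOR (A1 NOR A1))))))))))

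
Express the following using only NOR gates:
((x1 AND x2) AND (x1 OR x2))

((((x1 NOR x1) NOR (x2 NOR x2)) NOR ((x1 NOR x1) NOR (x2 NOR x2))) NOR (((x1 NOR x2) NOR (x1 NOR x2)) NOR ((x1 NOR x2) NOR (x1 NOR x2))))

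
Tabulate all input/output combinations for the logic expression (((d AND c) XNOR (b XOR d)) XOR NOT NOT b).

d | b | c | Output
------------------
0 | 0 | 0 | 1
0 | 0 | 1 | 1
0 | 1 | 0 | 1
0 | 1 | 1 | 1
1 | 0 | 0 | 0
1 | 0 | 1 | 1
1 | 1 | 0 | 0
1 | 1 | 1 | 1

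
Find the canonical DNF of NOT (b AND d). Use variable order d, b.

(NOT d AND NOT b) OR (NOT d AND b) OR (d AND NOT b)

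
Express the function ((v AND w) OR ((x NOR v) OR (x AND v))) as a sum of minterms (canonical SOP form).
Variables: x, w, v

Σm(0, 2, 3, 5, 7) = (NOT x AND NOT w AND NOT v) OR (NOT x AND w AND NOT v) OR (NOT x AND w AND v) OR (x AND NOT w AND v) OR (x AND w AND v)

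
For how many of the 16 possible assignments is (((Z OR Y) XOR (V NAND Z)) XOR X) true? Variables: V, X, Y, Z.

Satisfying assignments: (0,0,0,0), (0,1,0,1), (0,1,1,0), (0,1,1,1), (1,0,0,0), (1,0,0,1), (1,0,1,1), (1,1,1,0)
Count: 8 out of 16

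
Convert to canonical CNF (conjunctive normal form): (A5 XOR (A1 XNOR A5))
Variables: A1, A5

(NOT A1 OR A5) AND (NOT A1 OR NOT A5)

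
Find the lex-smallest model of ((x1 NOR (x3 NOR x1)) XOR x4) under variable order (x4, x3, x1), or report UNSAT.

x4=0, x3=1, x1=0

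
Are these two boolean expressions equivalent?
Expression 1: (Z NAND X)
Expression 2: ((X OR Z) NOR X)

No. Counterexample: with Z=0, X=1, Expression 1 = 1 but Expression 2 = 0.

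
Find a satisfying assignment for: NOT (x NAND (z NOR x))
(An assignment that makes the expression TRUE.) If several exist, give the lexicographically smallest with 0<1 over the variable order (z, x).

UNSATISFIABLE - no assignment makes this expression true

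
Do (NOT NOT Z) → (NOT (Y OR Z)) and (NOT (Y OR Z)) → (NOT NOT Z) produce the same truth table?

No, Converse is not equivalent to original (counterexample: Z=0, Y=0, V=0)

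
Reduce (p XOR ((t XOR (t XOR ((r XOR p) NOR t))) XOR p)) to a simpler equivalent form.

By XOR self-cancellation ((E XOR v) XOR v = E) then XOR self-cancellation ((E XOR v) XOR v = E):
= ((r XOR p) NOR t)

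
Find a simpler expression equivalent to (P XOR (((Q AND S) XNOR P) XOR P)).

By XOR self-cancellation ((E XOR v) XOR v = E):
= ((Q AND S) XNOR P)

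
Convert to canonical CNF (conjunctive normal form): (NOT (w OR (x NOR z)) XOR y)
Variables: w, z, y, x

(w OR z OR y OR x) AND (w OR z OR NOT y OR NOT x) AND (w OR NOT z OR NOT y OR x) AND (w OR NOT z OR NOT y OR NOT x) AND (NOT w OR z OR y OR x) AND (NOT w OR z OR y OR NOT x) AND (NOT w OR NOT z OR y OR x) AND (NOT w OR NOT z OR y OR NOT x)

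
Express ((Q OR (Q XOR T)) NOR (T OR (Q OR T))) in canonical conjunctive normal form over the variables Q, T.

(Q OR NOT T) AND (NOT Q OR T) AND (NOT Q OR NOT T)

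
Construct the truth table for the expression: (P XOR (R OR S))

S | R | P | Output
------------------
0 | 0 | 0 | 0
0 | 0 | 1 | 1
0 | 1 | 0 | 1
0 | 1 | 1 | 0
1 | 0 | 0 | 1
1 | 0 | 1 | 0
1 | 1 | 0 | 1
1 | 1 | 1 | 0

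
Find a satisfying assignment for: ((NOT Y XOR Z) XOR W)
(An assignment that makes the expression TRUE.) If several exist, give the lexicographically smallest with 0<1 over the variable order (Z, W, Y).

Z=0, W=0, Y=0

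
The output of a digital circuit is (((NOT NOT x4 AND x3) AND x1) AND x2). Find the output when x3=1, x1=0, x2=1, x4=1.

Substituting: (((NOT NOT 1 AND 1) AND 0) AND 1)
= 0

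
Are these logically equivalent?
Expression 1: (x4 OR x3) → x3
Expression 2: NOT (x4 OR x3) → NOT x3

No, Inverse is not equivalent to original (counterexample: x3=0, x4=1)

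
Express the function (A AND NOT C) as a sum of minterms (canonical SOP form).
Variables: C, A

Σm(1) = (NOT C AND A)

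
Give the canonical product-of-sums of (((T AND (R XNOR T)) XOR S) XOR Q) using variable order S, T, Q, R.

ΠM(0, 1, 4, 7, 10, 11, 13, 14) = (S OR T OR Q OR R) AND (S OR T OR Q OR NOT R) AND (S OR NOT T OR Q OR R) AND (S OR NOT T OR NOT Q OR NOT R) AND (NOT S OR T OR NOT Q OR R) AND (NOT S OR T OR NOT Q OR NOT R) AND (NOT S OR NOT T OR Q OR NOT R) AND (NOT S OR NOT T OR NOT Q OR R)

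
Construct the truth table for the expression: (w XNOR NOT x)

x | w | Output
--------------
0 | 0 | 0
0 | 1 | 1
1 | 0 | 1
1 | 1 | 0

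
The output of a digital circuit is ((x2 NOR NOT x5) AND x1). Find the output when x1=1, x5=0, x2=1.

Substituting: ((1 NOR NOT 0) AND 1)
= 0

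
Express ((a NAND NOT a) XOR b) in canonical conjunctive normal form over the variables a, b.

(a OR NOT b) AND (NOT a OR NOT b)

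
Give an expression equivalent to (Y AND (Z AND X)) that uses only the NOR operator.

((Y NOR Y) NOR (((Z NOR Z) NOR (X NOR X)) NOR ((Z NOR Z) NOR (X NOR X))))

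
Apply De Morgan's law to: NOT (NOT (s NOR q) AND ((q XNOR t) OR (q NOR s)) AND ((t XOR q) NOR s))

(s NOR q) OR NOT ((q XNOR t) OR (q NOR s)) OR NOT ((t XOR q) NOR s)
De Morgan's: NOT(AND of terms) = OR of negations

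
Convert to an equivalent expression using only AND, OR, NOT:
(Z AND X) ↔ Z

((Z AND X) AND Z) OR (NOT (Z AND X) AND NOT Z)
(Biconditional = both true or both false)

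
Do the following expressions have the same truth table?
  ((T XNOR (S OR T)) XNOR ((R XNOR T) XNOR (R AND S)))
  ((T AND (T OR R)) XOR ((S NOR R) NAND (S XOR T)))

No. Counterexample: with R=0, S=0, T=0, Expression 1 = 0 but Expression 2 = 1.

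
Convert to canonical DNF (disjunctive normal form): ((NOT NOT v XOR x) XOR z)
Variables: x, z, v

(NOT x AND NOT z AND v) OR (NOT x AND z AND NOT v) OR (x AND NOT z AND NOT v) OR (x AND z AND v)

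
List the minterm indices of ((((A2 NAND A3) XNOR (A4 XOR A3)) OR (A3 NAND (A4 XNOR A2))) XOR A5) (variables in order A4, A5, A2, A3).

Σm(0, 1, 2, 3, 8, 9, 10, 11) = (NOT A4 AND NOT A5 AND NOT A2 AND NOT A3) OR (NOT A4 AND NOT A5 AND NOT A2 AND A3) OR (NOT A4 AND NOT A5 AND A2 AND NOT A3) OR (NOT A4 AND NOT A5 AND A2 AND A3) OR (A4 AND NOT A5 AND NOT A2 AND NOT A3) OR (A4 AND NOT A5 AND NOT A2 AND A3) OR (A4 AND NOT A5 AND A2 AND NOT A3) OR (A4 AND NOT A5 AND A2 AND A3)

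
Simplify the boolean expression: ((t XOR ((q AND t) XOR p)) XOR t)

By XOR self-cancellation ((E XOR v) XOR v = E):
= ((q AND t) XOR p)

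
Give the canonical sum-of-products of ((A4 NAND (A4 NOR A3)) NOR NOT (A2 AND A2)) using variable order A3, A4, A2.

Σm() = FALSE (no minterms)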